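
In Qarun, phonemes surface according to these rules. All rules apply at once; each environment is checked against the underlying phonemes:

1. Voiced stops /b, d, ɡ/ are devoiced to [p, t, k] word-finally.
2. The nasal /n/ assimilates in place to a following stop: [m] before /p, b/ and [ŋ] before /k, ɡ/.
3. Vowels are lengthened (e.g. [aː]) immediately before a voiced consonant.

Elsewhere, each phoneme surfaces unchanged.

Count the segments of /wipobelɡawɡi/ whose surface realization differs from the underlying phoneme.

3

Segments that undergo a rule: /o/ → [oː] (rule 3); /e/ → [eː] (rule 3); /a/ → [aː] (rule 3).
All other segments surface unchanged.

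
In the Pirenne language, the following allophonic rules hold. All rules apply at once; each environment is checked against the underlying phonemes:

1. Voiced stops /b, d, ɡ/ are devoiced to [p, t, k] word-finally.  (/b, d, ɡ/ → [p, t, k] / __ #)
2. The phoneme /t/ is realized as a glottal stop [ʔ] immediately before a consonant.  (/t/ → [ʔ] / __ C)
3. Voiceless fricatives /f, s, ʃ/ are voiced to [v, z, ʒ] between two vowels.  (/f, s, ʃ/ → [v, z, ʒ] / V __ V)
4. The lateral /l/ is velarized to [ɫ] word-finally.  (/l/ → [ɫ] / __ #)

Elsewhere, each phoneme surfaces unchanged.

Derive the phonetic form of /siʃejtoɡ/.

[siʒejtok]

/s/ (word-initial) is in the target of rule 3 but the environment (between two vowels) is not met → [s].
/i/ (between /s/ and /ʃ/): no rule targets it → [i].
Rule 3 applies to /ʃ/ (between /i/ and /e/: between two vowels) → [ʒ].
/e/ — not in any rule's target class → [e].
/j/ (between /e/ and /t/) is unaffected → [j].
/t/ (between /j/ and /o/) is in the target of rule 2 but the environment (immediately before a consonant) is not met → [t].
/o/ (between /t/ and /ɡ/): no rule targets it → [o].
/ɡ/ — word-final, word-finally — surfaces as [k] (rule 1).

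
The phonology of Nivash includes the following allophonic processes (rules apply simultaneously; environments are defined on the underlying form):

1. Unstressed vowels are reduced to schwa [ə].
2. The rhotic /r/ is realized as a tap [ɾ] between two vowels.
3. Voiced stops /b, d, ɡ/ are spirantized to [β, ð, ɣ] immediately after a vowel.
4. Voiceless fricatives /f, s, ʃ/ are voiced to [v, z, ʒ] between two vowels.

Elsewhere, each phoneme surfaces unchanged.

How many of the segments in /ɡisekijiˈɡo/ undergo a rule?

6

Segments that undergo a rule: /i/ → [ə] (rule 1); /s/ → [z] (rule 4); /e/ → [ə] (rule 1); /i/ → [ə] (rule 1); /i/ → [ə] (rule 1); /ɡ/ → [ɣ] (rule 3).
All other segments surface unchanged.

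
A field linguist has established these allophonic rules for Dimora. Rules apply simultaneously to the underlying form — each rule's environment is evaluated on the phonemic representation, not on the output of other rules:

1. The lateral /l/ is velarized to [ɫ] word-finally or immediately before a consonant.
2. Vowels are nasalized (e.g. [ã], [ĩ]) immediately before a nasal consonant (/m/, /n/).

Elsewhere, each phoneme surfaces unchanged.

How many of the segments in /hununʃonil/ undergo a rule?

Segments that undergo a rule: /u/ → [ũ] (rule 2); /u/ → [ũ] (rule 2); /o/ → [õ] (rule 2); /l/ → [ɫ] (rule 1).
All other segments surface unchanged.

4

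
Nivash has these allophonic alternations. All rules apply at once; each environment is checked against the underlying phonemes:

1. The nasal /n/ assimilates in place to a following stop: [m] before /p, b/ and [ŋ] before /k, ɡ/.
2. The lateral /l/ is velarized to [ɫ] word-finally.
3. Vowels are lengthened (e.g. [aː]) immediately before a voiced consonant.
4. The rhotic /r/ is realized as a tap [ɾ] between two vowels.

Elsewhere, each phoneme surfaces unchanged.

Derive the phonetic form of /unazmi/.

/u/ (word-initial) occurs before a voiced consonant → [uː] by rule 3.
/n/ (between /u/ and /a/) fails the environment for rule 1, so it stays [n].
/a/ (between /n/ and /z/) occurs before a voiced consonant → [aː] by rule 3.
/z/ — not in any rule's target class → [z].
/m/ (between /z/ and /i/): no rule targets it → [m].
/i/ (word-final): rule 3 targets it, but not before a voiced consonant → unchanged [i].

[uːnaːzmi]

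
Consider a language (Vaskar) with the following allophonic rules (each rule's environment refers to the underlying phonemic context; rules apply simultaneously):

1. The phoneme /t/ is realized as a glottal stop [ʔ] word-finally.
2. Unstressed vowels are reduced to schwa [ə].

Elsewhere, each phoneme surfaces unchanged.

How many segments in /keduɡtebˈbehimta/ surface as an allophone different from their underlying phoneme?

5

Segments that undergo a rule: /e/ → [ə] (rule 2); /u/ → [ə] (rule 2); /e/ → [ə] (rule 2); /i/ → [ə] (rule 2); /a/ → [ə] (rule 2).
All other segments surface unchanged.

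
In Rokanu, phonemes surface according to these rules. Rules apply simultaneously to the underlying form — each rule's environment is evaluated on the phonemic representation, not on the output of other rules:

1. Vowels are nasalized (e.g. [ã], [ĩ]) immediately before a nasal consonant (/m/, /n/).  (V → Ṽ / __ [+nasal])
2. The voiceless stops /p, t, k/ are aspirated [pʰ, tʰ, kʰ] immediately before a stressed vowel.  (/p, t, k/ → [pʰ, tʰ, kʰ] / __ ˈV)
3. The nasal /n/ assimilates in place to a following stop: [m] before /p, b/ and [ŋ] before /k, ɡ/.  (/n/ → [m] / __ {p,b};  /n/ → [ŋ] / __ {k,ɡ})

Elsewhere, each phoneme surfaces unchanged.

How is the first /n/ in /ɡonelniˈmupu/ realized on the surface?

[n]

/n/ (between /o/ and /e/): rule 3 targets it, but not before a labial or velar stop → unchanged [n].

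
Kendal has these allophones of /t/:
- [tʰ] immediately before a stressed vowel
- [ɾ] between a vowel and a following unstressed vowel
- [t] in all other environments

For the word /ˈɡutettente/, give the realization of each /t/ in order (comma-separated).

[ɾ], [t], [t], [t]

Occurrence 1 (position 3): between a vowel and an unstressed vowel → [ɾ].
Occurrence 2 (position 5): no conditioning environment matches → elsewhere allophone [t].
Occurrence 3 (position 6): no conditioning environment matches → elsewhere allophone [t].
Occurrence 4 (position 9): no conditioning environment matches → elsewhere allophone [t].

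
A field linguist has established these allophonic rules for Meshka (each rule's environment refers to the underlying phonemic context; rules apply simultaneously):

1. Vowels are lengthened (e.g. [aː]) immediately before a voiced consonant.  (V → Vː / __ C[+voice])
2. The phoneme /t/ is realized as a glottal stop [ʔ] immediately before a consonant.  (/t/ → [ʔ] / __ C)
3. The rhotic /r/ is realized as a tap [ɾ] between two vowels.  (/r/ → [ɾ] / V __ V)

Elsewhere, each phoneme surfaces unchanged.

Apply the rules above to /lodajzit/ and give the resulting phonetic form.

[loːdaːjzit]

/l/ (word-initial): no rule targets it → [l].
/o/ (between /l/ and /d/): before a voiced consonant, so rule 1 applies → [oː].
/d/ stays [d].
/a/ meets the environment for rule 1 (before a voiced consonant) → [aː].
/j/ (between /a/ and /z/): no rule targets it → [j].
/z/ (between /j/ and /i/): no rule targets it → [z].
/i/ (between /z/ and /t/) fails the environment for rule 1, so it stays [i].
/t/ (word-final) fails the environment for rule 2, so it stays [t].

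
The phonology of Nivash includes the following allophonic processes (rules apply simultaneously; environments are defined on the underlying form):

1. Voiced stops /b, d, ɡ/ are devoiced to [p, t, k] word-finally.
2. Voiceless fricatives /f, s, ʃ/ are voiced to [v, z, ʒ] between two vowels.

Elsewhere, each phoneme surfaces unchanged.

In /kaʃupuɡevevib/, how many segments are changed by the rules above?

2

Segments that undergo a rule: /ʃ/ → [ʒ] (rule 2); /b/ → [p] (rule 1).
All other segments surface unchanged.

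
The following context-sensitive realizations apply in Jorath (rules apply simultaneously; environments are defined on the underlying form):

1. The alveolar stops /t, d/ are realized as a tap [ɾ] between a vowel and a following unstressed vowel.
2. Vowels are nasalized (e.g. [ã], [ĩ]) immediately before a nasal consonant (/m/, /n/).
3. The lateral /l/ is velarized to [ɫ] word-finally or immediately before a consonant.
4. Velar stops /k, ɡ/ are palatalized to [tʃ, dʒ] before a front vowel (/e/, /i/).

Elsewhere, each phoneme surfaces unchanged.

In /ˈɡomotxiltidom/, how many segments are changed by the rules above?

4

Segments that undergo a rule: /o/ → [õ] (rule 2); /l/ → [ɫ] (rule 3); /d/ → [ɾ] (rule 1); /o/ → [õ] (rule 2).
All other segments surface unchanged.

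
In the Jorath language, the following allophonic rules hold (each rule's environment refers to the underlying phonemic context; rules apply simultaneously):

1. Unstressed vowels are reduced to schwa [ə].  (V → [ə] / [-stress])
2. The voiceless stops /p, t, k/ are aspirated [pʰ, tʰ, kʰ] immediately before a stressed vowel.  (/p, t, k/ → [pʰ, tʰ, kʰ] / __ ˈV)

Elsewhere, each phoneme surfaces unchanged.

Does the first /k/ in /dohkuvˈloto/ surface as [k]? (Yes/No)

Yes

/k/ — between /h/ and /u/; rule 2 does not apply here → [k].
The actual realization is [k], which matches [k].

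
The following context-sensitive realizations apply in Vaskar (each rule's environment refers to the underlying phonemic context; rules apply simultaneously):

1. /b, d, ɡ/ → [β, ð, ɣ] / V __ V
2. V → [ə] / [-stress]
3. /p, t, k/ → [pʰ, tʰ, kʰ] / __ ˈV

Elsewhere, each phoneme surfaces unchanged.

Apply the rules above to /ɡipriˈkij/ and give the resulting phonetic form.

/ɡ/ — word-initial; rule 1 does not apply here → [ɡ].
/i/ (between /ɡ/ and /p/): in an unstressed syllable, so rule 2 applies → [ə].
/p/ (between /i/ and /r/) fails the environment for rule 3, so it stays [p].
/r/ stays [r].
/i/ (between /r/ and /k/) occurs in an unstressed syllable → [ə] by rule 2.
/k/ — between /i/ and /i/, immediately before a stressed vowel — surfaces as [kʰ] (rule 3).
/i/ (between /k/ and /j/): rule 2 targets it, but not in an unstressed syllable → unchanged [i].
/j/ stays [j].

[ɡəprəˈkʰij]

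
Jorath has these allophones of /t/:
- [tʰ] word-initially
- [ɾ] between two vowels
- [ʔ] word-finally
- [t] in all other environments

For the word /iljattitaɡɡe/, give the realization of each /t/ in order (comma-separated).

Occurrence 1 (position 5): no conditioning environment matches → elsewhere allophone [t].
Occurrence 2 (position 6): no conditioning environment matches → elsewhere allophone [t].
Occurrence 3 (position 8): between two vowels → [ɾ].

[t], [t], [ɾ]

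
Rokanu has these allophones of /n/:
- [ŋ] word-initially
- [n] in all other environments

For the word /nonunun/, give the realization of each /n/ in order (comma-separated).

Occurrence 1 (position 1): word-initially → [ŋ].
Occurrence 2 (position 3): no conditioning environment matches → elsewhere allophone [n].
Occurrence 3 (position 5): no conditioning environment matches → elsewhere allophone [n].
Occurrence 4 (position 7): no conditioning environment matches → elsewhere allophone [n].

[ŋ], [n], [n], [n]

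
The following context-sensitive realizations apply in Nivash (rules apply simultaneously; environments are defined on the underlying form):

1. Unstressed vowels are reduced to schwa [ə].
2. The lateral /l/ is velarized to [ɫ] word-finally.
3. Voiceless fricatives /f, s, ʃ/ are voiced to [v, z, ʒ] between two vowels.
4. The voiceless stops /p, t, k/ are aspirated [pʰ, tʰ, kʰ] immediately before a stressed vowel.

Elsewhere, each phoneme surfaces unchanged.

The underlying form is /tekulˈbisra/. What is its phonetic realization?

/t/ — word-initial; rule 4 does not apply here → [t].
Rule 1 applies to /e/ (between /t/ and /k/: in an unstressed syllable) → [ə].
/k/ — between /e/ and /u/; rule 4 does not apply here → [k].
Rule 1 applies to /u/ (between /k/ and /l/: in an unstressed syllable) → [ə].
/l/ (between /u/ and /b/) is in the target of rule 2 but the environment (word-finally) is not met → [l].
/b/ (between /l/ and /i/): no rule targets it → [b].
/i/ (between /b/ and /s/) is in the target of rule 1 but the environment (in an unstressed syllable) is not met → [i].
/s/ (between /i/ and /r/) is in the target of rule 3 but the environment (between two vowels) is not met → [s].
/r/ (between /s/ and /a/): no rule targets it → [r].
Rule 1 applies to /a/ (word-final: in an unstressed syllable) → [ə].

[təkəlˈbisrə]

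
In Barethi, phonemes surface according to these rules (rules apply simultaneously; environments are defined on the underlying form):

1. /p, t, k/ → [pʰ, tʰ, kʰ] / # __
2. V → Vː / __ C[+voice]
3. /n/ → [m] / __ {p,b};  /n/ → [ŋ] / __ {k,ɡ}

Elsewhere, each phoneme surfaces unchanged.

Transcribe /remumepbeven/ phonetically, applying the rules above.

[reːmuːmepbeːveːn]

/r/ stays [r].
/e/ (between /r/ and /m/) occurs before a voiced consonant → [eː] by rule 2.
/m/ (between /e/ and /u/) is unaffected → [m].
/u/ (between /m/ and /m/): before a voiced consonant, so rule 2 applies → [uː].
/m/ — not in any rule's target class → [m].
/e/ (between /m/ and /p/) is in the target of rule 2 but the environment (before a voiced consonant) is not met → [e].
/p/ (between /e/ and /b/) fails the environment for rule 1, so it stays [p].
/b/ — not in any rule's target class → [b].
Rule 2 applies to /e/ (between /b/ and /v/: before a voiced consonant) → [eː].
/v/ — not in any rule's target class → [v].
/e/ (between /v/ and /n/) occurs before a voiced consonant → [eː] by rule 2.
/n/ (word-final) is in the target of rule 3 but the environment (before a labial or velar stop) is not met → [n].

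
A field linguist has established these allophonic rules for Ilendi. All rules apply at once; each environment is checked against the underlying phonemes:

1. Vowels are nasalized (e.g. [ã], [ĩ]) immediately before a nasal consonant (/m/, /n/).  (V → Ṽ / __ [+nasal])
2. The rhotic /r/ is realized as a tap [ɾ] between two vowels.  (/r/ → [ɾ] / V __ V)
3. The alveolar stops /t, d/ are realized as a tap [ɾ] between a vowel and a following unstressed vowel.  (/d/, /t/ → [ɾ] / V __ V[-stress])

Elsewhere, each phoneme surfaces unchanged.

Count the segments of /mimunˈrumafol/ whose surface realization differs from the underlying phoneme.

Segments that undergo a rule: /i/ → [ĩ] (rule 1); /u/ → [ũ] (rule 1); /u/ → [ũ] (rule 1).
All other segments surface unchanged.

3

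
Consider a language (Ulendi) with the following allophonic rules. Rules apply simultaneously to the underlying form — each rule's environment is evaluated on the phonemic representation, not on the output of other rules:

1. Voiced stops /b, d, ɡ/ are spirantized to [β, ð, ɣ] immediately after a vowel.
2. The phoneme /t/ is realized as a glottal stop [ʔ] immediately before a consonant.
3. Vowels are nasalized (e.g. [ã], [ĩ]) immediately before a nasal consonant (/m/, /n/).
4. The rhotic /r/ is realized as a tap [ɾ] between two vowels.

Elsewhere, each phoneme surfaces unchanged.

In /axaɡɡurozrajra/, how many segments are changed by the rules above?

2

Segments that undergo a rule: /ɡ/ → [ɣ] (rule 1); /r/ → [ɾ] (rule 4).
All other segments surface unchanged.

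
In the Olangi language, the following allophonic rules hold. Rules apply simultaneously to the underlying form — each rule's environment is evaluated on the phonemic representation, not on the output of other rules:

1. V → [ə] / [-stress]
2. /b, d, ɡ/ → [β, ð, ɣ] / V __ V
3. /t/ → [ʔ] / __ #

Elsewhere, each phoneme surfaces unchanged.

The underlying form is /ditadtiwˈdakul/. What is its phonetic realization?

/d/ (word-initial): rule 2 targets it, but not between two vowels → unchanged [d].
Rule 1 applies to /i/ (between /d/ and /t/: in an unstressed syllable) → [ə].
/t/ (between /i/ and /a/) is in the target of rule 3 but the environment (word-finally) is not met → [t].
/a/ meets the environment for rule 1 (in an unstressed syllable) → [ə].
/d/ (between /a/ and /t/) is in the target of rule 2 but the environment (between two vowels) is not met → [d].
/t/ — between /d/ and /i/; rule 3 does not apply here → [t].
Rule 1 applies to /i/ (between /t/ and /w/: in an unstressed syllable) → [ə].
/w/ (between /i/ and /d/): no rule targets it → [w].
/d/ (between /w/ and /a/) is in the target of rule 2 but the environment (between two vowels) is not met → [d].
/a/ (between /d/ and /k/) is in the target of rule 1 but the environment (in an unstressed syllable) is not met → [a].
/k/ stays [k].
/u/ meets the environment for rule 1 (in an unstressed syllable) → [ə].
/l/ stays [l].

[dətədtəwˈdakəl]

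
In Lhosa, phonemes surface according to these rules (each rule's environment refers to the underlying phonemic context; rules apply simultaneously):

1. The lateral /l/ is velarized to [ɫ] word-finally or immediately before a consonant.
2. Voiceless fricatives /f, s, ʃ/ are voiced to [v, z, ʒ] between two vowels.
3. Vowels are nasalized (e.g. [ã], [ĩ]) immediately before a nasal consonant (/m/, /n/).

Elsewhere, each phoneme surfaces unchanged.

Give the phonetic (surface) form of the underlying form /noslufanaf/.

/n/ — not in any rule's target class → [n].
/o/ — between /n/ and /s/; rule 3 does not apply here → [o].
/s/ (between /o/ and /l/) fails the environment for rule 2, so it stays [s].
/l/ (between /s/ and /u/) is in the target of rule 1 but the environment (word-finally or immediately before a consonant) is not met → [l].
/u/ (between /l/ and /f/) fails the environment for rule 3, so it stays [u].
/f/ (between /u/ and /a/): between two vowels, so rule 2 applies → [v].
Rule 3 applies to /a/ (between /f/ and /n/: before a nasal consonant) → [ã].
/n/ — not in any rule's target class → [n].
/a/ (between /n/ and /f/) fails the environment for rule 3, so it stays [a].
/f/ (word-final) is in the target of rule 2 but the environment (between two vowels) is not met → [f].

[nosluvãnaf]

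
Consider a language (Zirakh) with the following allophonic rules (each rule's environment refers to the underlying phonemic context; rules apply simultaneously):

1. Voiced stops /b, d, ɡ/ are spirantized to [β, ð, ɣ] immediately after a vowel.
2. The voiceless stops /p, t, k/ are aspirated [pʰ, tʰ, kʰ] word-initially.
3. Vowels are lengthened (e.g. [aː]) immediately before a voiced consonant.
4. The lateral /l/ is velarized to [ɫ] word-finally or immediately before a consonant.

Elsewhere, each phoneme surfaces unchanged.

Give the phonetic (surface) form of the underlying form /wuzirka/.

Rule 3 applies to /u/ (between /w/ and /z/: before a voiced consonant) → [uː].
/i/ (between /z/ and /r/) occurs before a voiced consonant → [iː] by rule 3.
/k/ (between /r/ and /a/): rule 2 targets it, but not word-initially → unchanged [k].
/a/ — word-final; rule 3 does not apply here → [a].

[wuːziːrka]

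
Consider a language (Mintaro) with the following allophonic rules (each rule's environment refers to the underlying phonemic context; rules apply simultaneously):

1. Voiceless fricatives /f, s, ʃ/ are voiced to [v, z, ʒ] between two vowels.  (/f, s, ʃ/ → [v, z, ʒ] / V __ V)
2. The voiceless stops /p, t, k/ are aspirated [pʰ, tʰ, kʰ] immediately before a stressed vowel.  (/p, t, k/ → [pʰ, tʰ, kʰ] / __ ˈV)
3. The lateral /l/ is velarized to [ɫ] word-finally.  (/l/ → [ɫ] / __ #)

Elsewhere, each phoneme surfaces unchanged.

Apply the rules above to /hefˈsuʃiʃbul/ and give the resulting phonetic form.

/h/ (word-initial) is unaffected → [h].
/e/ (between /h/ and /f/) is unaffected → [e].
/f/ (between /e/ and /s/) is in the target of rule 1 but the environment (between two vowels) is not met → [f].
/s/ (between /f/ and /u/): rule 1 targets it, but not between two vowels → unchanged [s].
/u/ — not in any rule's target class → [u].
/ʃ/ (between /u/ and /i/): between two vowels, so rule 1 applies → [ʒ].
/i/ (between /ʃ/ and /ʃ/): no rule targets it → [i].
/ʃ/ (between /i/ and /b/): rule 1 targets it, but not between two vowels → unchanged [ʃ].
/b/ (between /ʃ/ and /u/): no rule targets it → [b].
/u/ stays [u].
/l/ meets the environment for rule 3 (word-finally) → [ɫ].

[hefˈsuʒiʃbuɫ]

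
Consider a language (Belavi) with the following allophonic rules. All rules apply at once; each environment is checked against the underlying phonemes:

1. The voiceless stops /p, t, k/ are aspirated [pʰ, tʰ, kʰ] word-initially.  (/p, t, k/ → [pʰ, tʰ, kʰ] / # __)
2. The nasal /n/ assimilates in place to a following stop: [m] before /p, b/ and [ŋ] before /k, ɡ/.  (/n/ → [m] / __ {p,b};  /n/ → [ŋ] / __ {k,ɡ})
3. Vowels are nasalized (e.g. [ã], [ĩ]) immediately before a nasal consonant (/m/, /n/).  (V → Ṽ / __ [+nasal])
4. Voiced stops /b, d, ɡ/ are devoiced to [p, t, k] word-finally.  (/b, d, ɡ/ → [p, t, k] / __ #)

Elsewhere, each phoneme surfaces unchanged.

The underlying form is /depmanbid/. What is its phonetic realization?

[depmãmbit]

/d/ (word-initial) fails the environment for rule 4, so it stays [d].
/e/ (between /d/ and /p/): rule 3 targets it, but not before a nasal consonant → unchanged [e].
/p/ (between /e/ and /m/) fails the environment for rule 1, so it stays [p].
/m/ (between /p/ and /a/) is unaffected → [m].
/a/ — between /m/ and /n/, before a nasal consonant — surfaces as [ã] (rule 3).
Rule 2 applies to /n/ (between /a/ and /b/: before a labial or velar stop) → [m].
/b/ (between /n/ and /i/) fails the environment for rule 4, so it stays [b].
/i/ (between /b/ and /d/): rule 3 targets it, but not before a nasal consonant → unchanged [i].
/d/ — word-final, word-finally — surfaces as [t] (rule 4).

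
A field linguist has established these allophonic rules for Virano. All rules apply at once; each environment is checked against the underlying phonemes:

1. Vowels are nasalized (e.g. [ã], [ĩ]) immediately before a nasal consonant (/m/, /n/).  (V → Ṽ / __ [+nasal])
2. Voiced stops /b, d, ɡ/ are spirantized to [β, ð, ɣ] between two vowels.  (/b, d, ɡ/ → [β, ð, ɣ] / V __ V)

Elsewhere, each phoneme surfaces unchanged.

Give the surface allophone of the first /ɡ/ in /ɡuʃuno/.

[ɡ]

/ɡ/ (word-initial) is in the target of rule 2 but the environment (between two vowels) is not met → [ɡ].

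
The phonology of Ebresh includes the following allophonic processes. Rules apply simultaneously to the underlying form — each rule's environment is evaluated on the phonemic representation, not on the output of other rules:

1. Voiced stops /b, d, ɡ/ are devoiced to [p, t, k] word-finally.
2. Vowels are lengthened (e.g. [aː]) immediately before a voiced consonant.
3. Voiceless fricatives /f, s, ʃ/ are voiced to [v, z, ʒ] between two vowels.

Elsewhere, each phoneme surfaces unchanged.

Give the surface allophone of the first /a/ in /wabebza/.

/a/ meets the environment for rule 2 (before a voiced consonant) → [aː].

[aː]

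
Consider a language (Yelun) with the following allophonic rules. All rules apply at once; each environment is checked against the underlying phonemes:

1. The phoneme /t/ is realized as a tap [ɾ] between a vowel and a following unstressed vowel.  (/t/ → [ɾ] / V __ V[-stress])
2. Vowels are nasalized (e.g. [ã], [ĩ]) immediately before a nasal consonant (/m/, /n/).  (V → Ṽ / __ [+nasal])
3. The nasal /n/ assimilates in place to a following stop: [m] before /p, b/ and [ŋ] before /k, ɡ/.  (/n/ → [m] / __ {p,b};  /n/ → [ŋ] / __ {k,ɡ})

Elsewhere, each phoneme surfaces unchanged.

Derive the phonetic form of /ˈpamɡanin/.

/p/ (word-initial) is unaffected → [p].
/a/ (between /p/ and /m/): before a nasal consonant, so rule 2 applies → [ã].
/m/ (between /a/ and /ɡ/) is unaffected → [m].
/ɡ/ (between /m/ and /a/) is unaffected → [ɡ].
/a/ (between /ɡ/ and /n/) occurs before a nasal consonant → [ã] by rule 2.
/n/ (between /a/ and /i/): rule 3 targets it, but not before a labial or velar stop → unchanged [n].
/i/ (between /n/ and /n/): before a nasal consonant, so rule 2 applies → [ĩ].
/n/ (word-final) fails the environment for rule 3, so it stays [n].

[ˈpãmɡãnĩn]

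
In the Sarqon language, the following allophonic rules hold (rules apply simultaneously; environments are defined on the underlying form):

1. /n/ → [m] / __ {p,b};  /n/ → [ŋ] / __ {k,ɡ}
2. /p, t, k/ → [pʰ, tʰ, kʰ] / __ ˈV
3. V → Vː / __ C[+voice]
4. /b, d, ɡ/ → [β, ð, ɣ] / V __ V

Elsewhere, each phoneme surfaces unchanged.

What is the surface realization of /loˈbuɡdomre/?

[loːˈβuːɡdoːmre]

/l/ stays [l].
/o/ (between /l/ and /b/) occurs before a voiced consonant → [oː] by rule 3.
/b/ (between /o/ and /u/) occurs between two vowels → [β] by rule 4.
Rule 3 applies to /u/ (between /b/ and /ɡ/: before a voiced consonant) → [uː].
/ɡ/ (between /u/ and /d/): rule 4 targets it, but not between two vowels → unchanged [ɡ].
/d/ (between /ɡ/ and /o/): rule 4 targets it, but not between two vowels → unchanged [d].
/o/ (between /d/ and /m/) occurs before a voiced consonant → [oː] by rule 3.
/m/ stays [m].
/r/ stays [r].
/e/ — word-final; rule 3 does not apply here → [e].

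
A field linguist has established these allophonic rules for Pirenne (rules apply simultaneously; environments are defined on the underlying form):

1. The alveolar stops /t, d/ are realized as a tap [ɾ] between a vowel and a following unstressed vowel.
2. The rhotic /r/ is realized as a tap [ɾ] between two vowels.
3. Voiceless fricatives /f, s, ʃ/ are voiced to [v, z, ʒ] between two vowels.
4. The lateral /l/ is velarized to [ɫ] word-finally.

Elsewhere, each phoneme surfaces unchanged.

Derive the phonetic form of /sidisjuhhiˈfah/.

/s/ — word-initial; rule 3 does not apply here → [s].
/i/ (between /s/ and /d/) is unaffected → [i].
/d/ — between /i/ and /i/, between a vowel and a following unstressed vowel — surfaces as [ɾ] (rule 1).
/i/ — not in any rule's target class → [i].
/s/ — between /i/ and /j/; rule 3 does not apply here → [s].
/j/ (between /s/ and /u/) is unaffected → [j].
/u/ — not in any rule's target class → [u].
/h/ (between /u/ and /h/) is unaffected → [h].
/h/ stays [h].
/i/ (between /h/ and /f/) is unaffected → [i].
/f/ (between /i/ and /a/) occurs between two vowels → [v] by rule 3.
/a/ (between /f/ and /h/) is unaffected → [a].
/h/ (word-final) is unaffected → [h].

[siɾisjuhhiˈvah]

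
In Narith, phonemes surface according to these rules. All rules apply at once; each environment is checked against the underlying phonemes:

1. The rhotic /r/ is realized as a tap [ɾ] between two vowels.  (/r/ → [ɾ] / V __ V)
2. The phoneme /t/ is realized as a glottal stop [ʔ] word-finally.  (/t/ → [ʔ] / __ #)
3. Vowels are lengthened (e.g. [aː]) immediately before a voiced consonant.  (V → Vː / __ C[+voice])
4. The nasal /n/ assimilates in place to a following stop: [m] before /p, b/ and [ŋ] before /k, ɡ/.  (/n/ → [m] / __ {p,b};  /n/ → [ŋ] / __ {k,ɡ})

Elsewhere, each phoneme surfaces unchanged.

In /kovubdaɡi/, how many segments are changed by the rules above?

3

Segments that undergo a rule: /o/ → [oː] (rule 3); /u/ → [uː] (rule 3); /a/ → [aː] (rule 3).
All other segments surface unchanged.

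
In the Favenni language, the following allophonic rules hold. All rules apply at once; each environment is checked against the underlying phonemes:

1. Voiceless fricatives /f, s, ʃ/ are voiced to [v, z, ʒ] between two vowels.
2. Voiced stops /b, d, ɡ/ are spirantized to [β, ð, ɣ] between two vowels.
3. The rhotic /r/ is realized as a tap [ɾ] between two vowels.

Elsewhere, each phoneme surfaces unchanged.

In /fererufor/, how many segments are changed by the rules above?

Segments that undergo a rule: /r/ → [ɾ] (rule 3); /r/ → [ɾ] (rule 3); /f/ → [v] (rule 1).
All other segments surface unchanged.

3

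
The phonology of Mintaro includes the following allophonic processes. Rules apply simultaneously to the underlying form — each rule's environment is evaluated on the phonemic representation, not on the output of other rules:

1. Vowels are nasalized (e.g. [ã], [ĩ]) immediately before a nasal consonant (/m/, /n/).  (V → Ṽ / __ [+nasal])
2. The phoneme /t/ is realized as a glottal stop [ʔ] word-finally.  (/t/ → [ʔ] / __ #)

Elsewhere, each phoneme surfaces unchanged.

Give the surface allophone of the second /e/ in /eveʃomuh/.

[e]

/e/ (between /v/ and /ʃ/): rule 1 targets it, but not before a nasal consonant → unchanged [e].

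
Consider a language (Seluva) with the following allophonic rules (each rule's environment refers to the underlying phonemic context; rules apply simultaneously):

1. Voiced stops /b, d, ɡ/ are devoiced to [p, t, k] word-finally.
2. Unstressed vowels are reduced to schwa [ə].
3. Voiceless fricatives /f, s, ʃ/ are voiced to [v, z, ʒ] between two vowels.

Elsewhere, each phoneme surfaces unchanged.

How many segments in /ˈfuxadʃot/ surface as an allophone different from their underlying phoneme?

2

Segments that undergo a rule: /a/ → [ə] (rule 2); /o/ → [ə] (rule 2).
All other segments surface unchanged.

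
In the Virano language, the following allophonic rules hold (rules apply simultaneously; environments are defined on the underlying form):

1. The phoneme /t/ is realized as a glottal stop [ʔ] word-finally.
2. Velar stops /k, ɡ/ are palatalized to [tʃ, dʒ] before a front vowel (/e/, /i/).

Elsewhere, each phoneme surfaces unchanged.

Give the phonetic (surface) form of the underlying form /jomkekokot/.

/j/ (word-initial): no rule targets it → [j].
/o/ stays [o].
/m/ stays [m].
/k/ (between /m/ and /e/): before a front vowel, so rule 2 applies → [tʃ].
/e/ — not in any rule's target class → [e].
/k/ (between /e/ and /o/): rule 2 targets it, but not before a front vowel → unchanged [k].
/o/ — not in any rule's target class → [o].
/k/ (between /o/ and /o/) fails the environment for rule 2, so it stays [k].
/o/ — not in any rule's target class → [o].
/t/ meets the environment for rule 1 (word-finally) → [ʔ].

[jomtʃekokoʔ]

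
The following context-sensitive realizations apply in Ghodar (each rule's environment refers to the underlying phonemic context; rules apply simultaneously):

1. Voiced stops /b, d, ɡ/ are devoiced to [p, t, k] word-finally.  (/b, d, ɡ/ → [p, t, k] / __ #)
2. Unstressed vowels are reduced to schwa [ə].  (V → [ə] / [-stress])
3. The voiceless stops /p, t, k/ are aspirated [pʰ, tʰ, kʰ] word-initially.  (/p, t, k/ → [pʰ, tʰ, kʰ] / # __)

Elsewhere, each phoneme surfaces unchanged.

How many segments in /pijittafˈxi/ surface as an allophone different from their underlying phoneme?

4

Segments that undergo a rule: /p/ → [pʰ] (rule 3); /i/ → [ə] (rule 2); /i/ → [ə] (rule 2); /a/ → [ə] (rule 2).
All other segments surface unchanged.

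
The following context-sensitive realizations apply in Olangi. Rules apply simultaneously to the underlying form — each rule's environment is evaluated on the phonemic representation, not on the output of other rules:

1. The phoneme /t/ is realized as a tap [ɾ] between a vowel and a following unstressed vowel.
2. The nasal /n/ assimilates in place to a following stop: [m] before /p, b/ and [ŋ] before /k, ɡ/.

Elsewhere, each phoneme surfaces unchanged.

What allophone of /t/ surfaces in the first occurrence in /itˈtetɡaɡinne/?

[t]

/t/ (between /i/ and /t/): rule 1 targets it, but not between a vowel and a following unstressed vowel → unchanged [t].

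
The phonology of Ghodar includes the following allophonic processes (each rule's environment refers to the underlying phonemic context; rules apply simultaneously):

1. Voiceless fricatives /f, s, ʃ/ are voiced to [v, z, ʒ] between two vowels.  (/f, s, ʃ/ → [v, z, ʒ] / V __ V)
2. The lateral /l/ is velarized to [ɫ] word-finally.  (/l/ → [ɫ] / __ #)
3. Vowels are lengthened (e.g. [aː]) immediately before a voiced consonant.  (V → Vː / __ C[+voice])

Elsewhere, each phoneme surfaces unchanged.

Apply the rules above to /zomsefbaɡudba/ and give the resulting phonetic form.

/z/ — not in any rule's target class → [z].
/o/ (between /z/ and /m/): before a voiced consonant, so rule 3 applies → [oː].
/m/ stays [m].
/s/ (between /m/ and /e/) is in the target of rule 1 but the environment (between two vowels) is not met → [s].
/e/ (between /s/ and /f/) fails the environment for rule 3, so it stays [e].
/f/ (between /e/ and /b/) is in the target of rule 1 but the environment (between two vowels) is not met → [f].
/b/ — not in any rule's target class → [b].
/a/ (between /b/ and /ɡ/): before a voiced consonant, so rule 3 applies → [aː].
/ɡ/ (between /a/ and /u/) is unaffected → [ɡ].
/u/ meets the environment for rule 3 (before a voiced consonant) → [uː].
/d/ (between /u/ and /b/) is unaffected → [d].
/b/ — not in any rule's target class → [b].
/a/ (word-final) fails the environment for rule 3, so it stays [a].

[zoːmsefbaːɡuːdba]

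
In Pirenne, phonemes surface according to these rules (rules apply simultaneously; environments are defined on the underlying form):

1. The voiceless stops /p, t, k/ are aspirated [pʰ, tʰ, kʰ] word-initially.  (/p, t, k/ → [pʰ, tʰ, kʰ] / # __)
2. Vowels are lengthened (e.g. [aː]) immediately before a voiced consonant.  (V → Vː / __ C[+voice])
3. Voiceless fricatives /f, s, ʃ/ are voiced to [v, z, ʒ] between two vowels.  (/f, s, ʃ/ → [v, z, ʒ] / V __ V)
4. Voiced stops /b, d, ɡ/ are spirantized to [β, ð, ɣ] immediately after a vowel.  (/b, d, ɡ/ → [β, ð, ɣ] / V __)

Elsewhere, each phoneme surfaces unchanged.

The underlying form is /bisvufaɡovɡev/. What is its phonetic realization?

/b/ — word-initial; rule 4 does not apply here → [b].
/i/ (between /b/ and /s/) is in the target of rule 2 but the environment (before a voiced consonant) is not met → [i].
/s/ (between /i/ and /v/) is in the target of rule 3 but the environment (between two vowels) is not met → [s].
/v/ — not in any rule's target class → [v].
/u/ — between /v/ and /f/; rule 2 does not apply here → [u].
/f/ meets the environment for rule 3 (between two vowels) → [v].
Rule 2 applies to /a/ (between /f/ and /ɡ/: before a voiced consonant) → [aː].
Rule 4 applies to /ɡ/ (between /a/ and /o/: immediately after a vowel) → [ɣ].
/o/ (between /ɡ/ and /v/) occurs before a voiced consonant → [oː] by rule 2.
/v/ — not in any rule's target class → [v].
/ɡ/ — between /v/ and /e/; rule 4 does not apply here → [ɡ].
/e/ — between /ɡ/ and /v/, before a voiced consonant — surfaces as [eː] (rule 2).
/v/ — not in any rule's target class → [v].

[bisvuvaːɣoːvɡeːv]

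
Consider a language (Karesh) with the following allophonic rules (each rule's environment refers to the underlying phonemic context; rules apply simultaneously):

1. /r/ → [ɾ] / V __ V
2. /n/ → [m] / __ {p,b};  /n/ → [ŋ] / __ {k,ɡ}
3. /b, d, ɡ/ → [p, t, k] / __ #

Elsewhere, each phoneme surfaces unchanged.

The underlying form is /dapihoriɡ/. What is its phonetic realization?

[dapihoɾik]

/d/ (word-initial) is in the target of rule 3 but the environment (word-finally) is not met → [d].
/a/ stays [a].
/p/ — not in any rule's target class → [p].
/i/ (between /p/ and /h/): no rule targets it → [i].
/h/ (between /i/ and /o/) is unaffected → [h].
/o/ (between /h/ and /r/): no rule targets it → [o].
/r/ (between /o/ and /i/): between two vowels, so rule 1 applies → [ɾ].
/i/ (between /r/ and /ɡ/) is unaffected → [i].
/ɡ/ meets the environment for rule 3 (word-finally) → [k].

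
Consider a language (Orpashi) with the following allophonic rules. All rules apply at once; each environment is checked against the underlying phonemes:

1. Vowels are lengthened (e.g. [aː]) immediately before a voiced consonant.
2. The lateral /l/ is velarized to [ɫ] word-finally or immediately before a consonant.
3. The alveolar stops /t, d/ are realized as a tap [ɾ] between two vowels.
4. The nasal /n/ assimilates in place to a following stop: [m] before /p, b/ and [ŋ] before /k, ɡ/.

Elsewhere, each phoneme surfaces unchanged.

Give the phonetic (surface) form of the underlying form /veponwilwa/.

/v/ (word-initial) is unaffected → [v].
/e/ (between /v/ and /p/): rule 1 targets it, but not before a voiced consonant → unchanged [e].
/p/ stays [p].
/o/ (between /p/ and /n/): before a voiced consonant, so rule 1 applies → [oː].
/n/ — between /o/ and /w/; rule 4 does not apply here → [n].
/w/ stays [w].
/i/ (between /w/ and /l/): before a voiced consonant, so rule 1 applies → [iː].
/l/ (between /i/ and /w/) occurs word-finally or immediately before a consonant → [ɫ] by rule 2.
/w/ (between /l/ and /a/) is unaffected → [w].
/a/ — word-final; rule 1 does not apply here → [a].

[vepoːnwiːɫwa]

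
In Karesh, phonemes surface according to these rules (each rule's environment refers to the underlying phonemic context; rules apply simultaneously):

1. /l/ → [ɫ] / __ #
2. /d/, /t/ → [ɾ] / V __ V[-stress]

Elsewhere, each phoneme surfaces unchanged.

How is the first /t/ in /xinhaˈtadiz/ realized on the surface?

/t/ — between /a/ and /a/; rule 2 does not apply here → [t].

[t]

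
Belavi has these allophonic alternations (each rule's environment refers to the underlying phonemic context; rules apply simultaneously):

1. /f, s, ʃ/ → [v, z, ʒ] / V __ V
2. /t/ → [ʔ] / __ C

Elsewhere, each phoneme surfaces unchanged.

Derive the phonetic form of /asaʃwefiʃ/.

/s/ meets the environment for rule 1 (between two vowels) → [z].
/ʃ/ — between /a/ and /w/; rule 1 does not apply here → [ʃ].
/f/ (between /e/ and /i/): between two vowels, so rule 1 applies → [v].
/ʃ/ (word-final): rule 1 targets it, but not between two vowels → unchanged [ʃ].

[azaʃweviʃ]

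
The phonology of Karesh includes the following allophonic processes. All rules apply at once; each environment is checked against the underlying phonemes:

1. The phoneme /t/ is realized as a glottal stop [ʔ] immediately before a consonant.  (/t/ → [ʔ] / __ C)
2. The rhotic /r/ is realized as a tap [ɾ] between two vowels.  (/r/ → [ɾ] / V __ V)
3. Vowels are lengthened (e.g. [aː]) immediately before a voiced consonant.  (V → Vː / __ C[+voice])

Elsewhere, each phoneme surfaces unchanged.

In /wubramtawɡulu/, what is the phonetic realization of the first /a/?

/a/ — between /r/ and /m/, before a voiced consonant — surfaces as [aː] (rule 3).

[aː]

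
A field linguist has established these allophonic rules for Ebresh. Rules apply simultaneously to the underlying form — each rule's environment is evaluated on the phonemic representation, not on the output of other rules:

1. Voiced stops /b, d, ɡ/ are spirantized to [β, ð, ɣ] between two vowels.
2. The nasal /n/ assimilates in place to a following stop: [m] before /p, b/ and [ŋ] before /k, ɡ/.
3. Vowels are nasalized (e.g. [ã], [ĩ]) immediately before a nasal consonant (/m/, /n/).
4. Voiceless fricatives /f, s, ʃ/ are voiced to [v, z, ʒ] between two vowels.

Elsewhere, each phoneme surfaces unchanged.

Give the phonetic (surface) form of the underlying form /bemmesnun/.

/b/ (word-initial) fails the environment for rule 1, so it stays [b].
/e/ (between /b/ and /m/): before a nasal consonant, so rule 3 applies → [ẽ].
/m/ (between /e/ and /m/): no rule targets it → [m].
/m/ (between /m/ and /e/): no rule targets it → [m].
/e/ (between /m/ and /s/) fails the environment for rule 3, so it stays [e].
/s/ — between /e/ and /n/; rule 4 does not apply here → [s].
/n/ (between /s/ and /u/) fails the environment for rule 2, so it stays [n].
Rule 3 applies to /u/ (between /n/ and /n/: before a nasal consonant) → [ũ].
/n/ — word-final; rule 2 does not apply here → [n].

[bẽmmesnũn]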